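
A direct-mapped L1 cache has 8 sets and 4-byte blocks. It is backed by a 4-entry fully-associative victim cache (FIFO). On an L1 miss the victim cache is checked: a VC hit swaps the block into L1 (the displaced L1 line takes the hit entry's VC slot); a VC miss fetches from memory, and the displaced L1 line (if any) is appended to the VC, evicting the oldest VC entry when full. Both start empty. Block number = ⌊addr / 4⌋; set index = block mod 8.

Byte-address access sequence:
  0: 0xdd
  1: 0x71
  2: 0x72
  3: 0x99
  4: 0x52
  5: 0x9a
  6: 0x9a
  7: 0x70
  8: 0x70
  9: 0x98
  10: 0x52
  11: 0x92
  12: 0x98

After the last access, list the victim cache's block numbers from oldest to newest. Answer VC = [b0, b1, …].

VC = [28, 20]

#0 0xdd→b55/s7 MISS; vc=[]
#1 0x71→b28/s4 MISS; vc=[]
#2 0x72→b28/s4 L1-HIT; vc=[]
#3 0x99→b38/s6 MISS; vc=[]
#4 0x52→b20/s4 MISS; vc=[28]
#5 0x9a→b38/s6 L1-HIT; vc=[28]
#6 0x9a→b38/s6 L1-HIT; vc=[28]
#7 0x70→b28/s4 VC-HIT; vc=[20]
#8 0x70→b28/s4 L1-HIT; vc=[20]
#9 0x98→b38/s6 L1-HIT; vc=[20]
#10 0x52→b20/s4 VC-HIT; vc=[28]
#11 0x92→b36/s4 MISS; vc=[28,20]
#12 0x98→b38/s6 L1-HIT; vc=[28,20]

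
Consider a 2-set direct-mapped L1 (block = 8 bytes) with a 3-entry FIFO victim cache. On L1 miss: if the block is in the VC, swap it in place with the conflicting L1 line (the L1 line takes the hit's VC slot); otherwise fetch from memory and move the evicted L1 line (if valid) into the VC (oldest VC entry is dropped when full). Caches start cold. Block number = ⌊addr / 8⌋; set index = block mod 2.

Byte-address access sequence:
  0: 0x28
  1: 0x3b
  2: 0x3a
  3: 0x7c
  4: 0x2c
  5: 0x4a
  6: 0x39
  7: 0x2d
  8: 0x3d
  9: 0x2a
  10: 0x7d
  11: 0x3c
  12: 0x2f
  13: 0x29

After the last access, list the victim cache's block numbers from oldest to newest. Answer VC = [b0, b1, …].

VC = [7, 9, 15]

#0 0x28→b5/s1 MISS; vc=[]
#1 0x3b→b7/s1 MISS; vc=[5]
#2 0x3a→b7/s1 L1-HIT; vc=[5]
#3 0x7c→b15/s1 MISS; vc=[5,7]
#4 0x2c→b5/s1 VC-HIT; vc=[15,7]
#5 0x4a→b9/s1 MISS; vc=[15,7,5]
#6 0x39→b7/s1 VC-HIT; vc=[15,9,5]
#7 0x2d→b5/s1 VC-HIT; vc=[15,9,7]
#8 0x3d→b7/s1 VC-HIT; vc=[15,9,5]
#9 0x2a→b5/s1 VC-HIT; vc=[15,9,7]
#10 0x7d→b15/s1 VC-HIT; vc=[5,9,7]
#11 0x3c→b7/s1 VC-HIT; vc=[5,9,15]
#12 0x2f→b5/s1 VC-HIT; vc=[7,9,15]
#13 0x29→b5/s1 L1-HIT; vc=[7,9,15]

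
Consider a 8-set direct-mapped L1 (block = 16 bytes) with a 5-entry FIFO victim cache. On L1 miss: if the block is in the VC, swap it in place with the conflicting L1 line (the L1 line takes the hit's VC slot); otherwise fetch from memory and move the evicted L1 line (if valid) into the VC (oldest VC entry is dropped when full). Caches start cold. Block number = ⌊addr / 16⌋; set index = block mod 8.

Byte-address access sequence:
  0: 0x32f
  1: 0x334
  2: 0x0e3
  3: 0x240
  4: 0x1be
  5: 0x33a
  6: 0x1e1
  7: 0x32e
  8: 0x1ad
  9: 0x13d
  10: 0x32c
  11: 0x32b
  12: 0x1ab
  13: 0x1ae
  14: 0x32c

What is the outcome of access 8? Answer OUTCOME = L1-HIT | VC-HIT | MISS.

0: 0x32f (blk 50, set 2) → MISS  vc=[]
1: 0x334 (blk 51, set 3) → MISS  vc=[]
2: 0xe3 (blk 14, set 6) → MISS  vc=[]
3: 0x240 (blk 36, set 4) → MISS  vc=[]
4: 0x1be (blk 27, set 3) → MISS  vc=[51]
5: 0x33a (blk 51, set 3) → VC-HIT  vc=[27]
6: 0x1e1 (blk 30, set 6) → MISS  vc=[27, 14]
7: 0x32e (blk 50, set 2) → L1-HIT  vc=[27, 14]
8: 0x1ad (blk 26, set 2) → MISS  vc=[27, 14, 50]
9: 0x13d (blk 19, set 3) → MISS  vc=[27, 14, 50, 51]
10: 0x32c (blk 50, set 2) → VC-HIT  vc=[27, 14, 26, 51]
11: 0x32b (blk 50, set 2) → L1-HIT  vc=[27, 14, 26, 51]
12: 0x1ab (blk 26, set 2) → VC-HIT  vc=[27, 14, 50, 51]
13: 0x1ae (blk 26, set 2) → L1-HIT  vc=[27, 14, 50, 51]
14: 0x32c (blk 50, set 2) → VC-HIT  vc=[27, 14, 26, 51]

OUTCOME = MISS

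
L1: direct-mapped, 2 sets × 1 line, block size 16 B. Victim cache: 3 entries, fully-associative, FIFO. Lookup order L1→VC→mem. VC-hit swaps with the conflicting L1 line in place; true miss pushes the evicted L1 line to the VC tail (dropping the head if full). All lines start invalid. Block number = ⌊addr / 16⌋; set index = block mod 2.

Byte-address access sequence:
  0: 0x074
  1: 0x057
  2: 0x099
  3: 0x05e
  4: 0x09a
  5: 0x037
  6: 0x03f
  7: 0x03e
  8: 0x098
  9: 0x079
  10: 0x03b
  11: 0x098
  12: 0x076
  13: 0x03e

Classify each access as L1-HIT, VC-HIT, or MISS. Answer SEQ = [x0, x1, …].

SEQ = [MISS, MISS, MISS, VC-HIT, VC-HIT, MISS, L1-HIT, L1-HIT, VC-HIT, VC-HIT, VC-HIT, VC-HIT, VC-HIT, VC-HIT]

  [0] addr=0x74 blk=7 s=1: MISS | VC []
  [1] addr=0x57 blk=5 s=1: MISS | VC [7]
  [2] addr=0x99 blk=9 s=1: MISS | VC [7, 5]
  [3] addr=0x5e blk=5 s=1: VC-HIT | VC [7, 9]
  [4] addr=0x9a blk=9 s=1: VC-HIT | VC [7, 5]
  [5] addr=0x37 blk=3 s=1: MISS | VC [7, 5, 9]
  [6] addr=0x3f blk=3 s=1: L1-HIT | VC [7, 5, 9]
  [7] addr=0x3e blk=3 s=1: L1-HIT | VC [7, 5, 9]
  [8] addr=0x98 blk=9 s=1: VC-HIT | VC [7, 5, 3]
  [9] addr=0x79 blk=7 s=1: VC-HIT | VC [9, 5, 3]
  [10] addr=0x3b blk=3 s=1: VC-HIT | VC [9, 5, 7]
  [11] addr=0x98 blk=9 s=1: VC-HIT | VC [3, 5, 7]
  [12] addr=0x76 blk=7 s=1: VC-HIT | VC [3, 5, 9]
  [13] addr=0x3e blk=3 s=1: VC-HIT | VC [7, 5, 9]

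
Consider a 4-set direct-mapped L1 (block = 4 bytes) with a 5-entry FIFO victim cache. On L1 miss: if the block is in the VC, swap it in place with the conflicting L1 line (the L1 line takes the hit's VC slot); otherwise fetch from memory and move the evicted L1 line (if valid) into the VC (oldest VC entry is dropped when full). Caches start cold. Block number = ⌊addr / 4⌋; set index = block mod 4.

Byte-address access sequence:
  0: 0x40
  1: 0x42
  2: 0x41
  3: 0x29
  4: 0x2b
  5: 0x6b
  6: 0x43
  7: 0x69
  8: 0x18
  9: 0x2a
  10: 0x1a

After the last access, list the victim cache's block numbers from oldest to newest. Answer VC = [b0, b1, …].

  [0] addr=0x40 blk=16 s=0: MISS | VC []
  [1] addr=0x42 blk=16 s=0: L1-HIT | VC []
  [2] addr=0x41 blk=16 s=0: L1-HIT | VC []
  [3] addr=0x29 blk=10 s=2: MISS | VC []
  [4] addr=0x2b blk=10 s=2: L1-HIT | VC []
  [5] addr=0x6b blk=26 s=2: MISS | VC [10]
  [6] addr=0x43 blk=16 s=0: L1-HIT | VC [10]
  [7] addr=0x69 blk=26 s=2: L1-HIT | VC [10]
  [8] addr=0x18 blk=6 s=2: MISS | VC [10, 26]
  [9] addr=0x2a blk=10 s=2: VC-HIT | VC [6, 26]
  [10] addr=0x1a blk=6 s=2: VC-HIT | VC [10, 26]

VC = [10, 26]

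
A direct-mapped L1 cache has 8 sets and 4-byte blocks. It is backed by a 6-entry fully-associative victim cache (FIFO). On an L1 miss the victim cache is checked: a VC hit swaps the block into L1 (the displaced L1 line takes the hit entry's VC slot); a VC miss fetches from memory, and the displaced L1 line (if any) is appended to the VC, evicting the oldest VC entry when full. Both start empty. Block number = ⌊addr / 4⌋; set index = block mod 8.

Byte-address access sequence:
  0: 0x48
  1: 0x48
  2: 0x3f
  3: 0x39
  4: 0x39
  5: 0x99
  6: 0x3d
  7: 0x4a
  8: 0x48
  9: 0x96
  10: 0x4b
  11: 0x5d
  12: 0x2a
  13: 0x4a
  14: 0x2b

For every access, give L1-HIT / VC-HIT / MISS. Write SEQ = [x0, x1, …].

#0 0x48→b18/s2 MISS; vc=[]
#1 0x48→b18/s2 L1-HIT; vc=[]
#2 0x3f→b15/s7 MISS; vc=[]
#3 0x39→b14/s6 MISS; vc=[]
#4 0x39→b14/s6 L1-HIT; vc=[]
#5 0x99→b38/s6 MISS; vc=[14]
#6 0x3d→b15/s7 L1-HIT; vc=[14]
#7 0x4a→b18/s2 L1-HIT; vc=[14]
#8 0x48→b18/s2 L1-HIT; vc=[14]
#9 0x96→b37/s5 MISS; vc=[14]
#10 0x4b→b18/s2 L1-HIT; vc=[14]
#11 0x5d→b23/s7 MISS; vc=[14,15]
#12 0x2a→b10/s2 MISS; vc=[14,15,18]
#13 0x4a→b18/s2 VC-HIT; vc=[14,15,10]
#14 0x2b→b10/s2 VC-HIT; vc=[14,15,18]

SEQ = [MISS, L1-HIT, MISS, MISS, L1-HIT, MISS, L1-HIT, L1-HIT, L1-HIT, MISS, L1-HIT, MISS, MISS, VC-HIT, VC-HIT]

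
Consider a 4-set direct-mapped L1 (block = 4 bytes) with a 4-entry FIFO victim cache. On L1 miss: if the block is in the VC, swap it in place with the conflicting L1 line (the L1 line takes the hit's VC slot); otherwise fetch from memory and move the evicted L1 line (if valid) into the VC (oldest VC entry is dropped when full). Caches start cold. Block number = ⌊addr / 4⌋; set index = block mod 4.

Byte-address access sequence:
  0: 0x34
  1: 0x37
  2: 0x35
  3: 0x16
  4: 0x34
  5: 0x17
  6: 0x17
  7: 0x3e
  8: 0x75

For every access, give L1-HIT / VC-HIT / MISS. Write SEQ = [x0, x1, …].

0: 0x34 (blk 13, set 1) → MISS  vc=[]
1: 0x37 (blk 13, set 1) → L1-HIT  vc=[]
2: 0x35 (blk 13, set 1) → L1-HIT  vc=[]
3: 0x16 (blk 5, set 1) → MISS  vc=[13]
4: 0x34 (blk 13, set 1) → VC-HIT  vc=[5]
5: 0x17 (blk 5, set 1) → VC-HIT  vc=[13]
6: 0x17 (blk 5, set 1) → L1-HIT  vc=[13]
7: 0x3e (blk 15, set 3) → MISS  vc=[13]
8: 0x75 (blk 29, set 1) → MISS  vc=[13, 5]

SEQ = [MISS, L1-HIT, L1-HIT, MISS, VC-HIT, VC-HIT, L1-HIT, MISS, MISS]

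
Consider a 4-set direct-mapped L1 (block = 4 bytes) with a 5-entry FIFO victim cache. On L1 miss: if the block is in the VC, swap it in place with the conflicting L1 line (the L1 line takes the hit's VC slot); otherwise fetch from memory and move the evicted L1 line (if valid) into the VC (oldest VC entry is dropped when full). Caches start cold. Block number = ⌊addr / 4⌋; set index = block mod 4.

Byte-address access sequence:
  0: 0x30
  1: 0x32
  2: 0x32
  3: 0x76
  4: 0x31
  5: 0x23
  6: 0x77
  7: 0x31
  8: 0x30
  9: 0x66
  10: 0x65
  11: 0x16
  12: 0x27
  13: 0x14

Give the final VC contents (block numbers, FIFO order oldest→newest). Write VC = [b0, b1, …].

VC = [8, 29, 25, 9]

0: 0x30 (blk 12, set 0) → MISS  vc=[]
1: 0x32 (blk 12, set 0) → L1-HIT  vc=[]
2: 0x32 (blk 12, set 0) → L1-HIT  vc=[]
3: 0x76 (blk 29, set 1) → MISS  vc=[]
4: 0x31 (blk 12, set 0) → L1-HIT  vc=[]
5: 0x23 (blk 8, set 0) → MISS  vc=[12]
6: 0x77 (blk 29, set 1) → L1-HIT  vc=[12]
7: 0x31 (blk 12, set 0) → VC-HIT  vc=[8]
8: 0x30 (blk 12, set 0) → L1-HIT  vc=[8]
9: 0x66 (blk 25, set 1) → MISS  vc=[8, 29]
10: 0x65 (blk 25, set 1) → L1-HIT  vc=[8, 29]
11: 0x16 (blk 5, set 1) → MISS  vc=[8, 29, 25]
12: 0x27 (blk 9, set 1) → MISS  vc=[8, 29, 25, 5]
13: 0x14 (blk 5, set 1) → VC-HIT  vc=[8, 29, 25, 9]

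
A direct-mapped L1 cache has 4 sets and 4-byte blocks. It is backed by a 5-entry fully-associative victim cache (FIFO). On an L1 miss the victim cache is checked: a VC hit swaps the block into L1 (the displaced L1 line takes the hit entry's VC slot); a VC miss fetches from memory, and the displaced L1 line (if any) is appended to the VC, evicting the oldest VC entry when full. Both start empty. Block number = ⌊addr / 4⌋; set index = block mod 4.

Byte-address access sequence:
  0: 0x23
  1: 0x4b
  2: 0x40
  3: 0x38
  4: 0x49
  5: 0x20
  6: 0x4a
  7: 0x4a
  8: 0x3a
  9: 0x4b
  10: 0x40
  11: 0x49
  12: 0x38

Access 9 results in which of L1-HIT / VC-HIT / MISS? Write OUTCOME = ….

#0 0x23→b8/s0 MISS; vc=[]
#1 0x4b→b18/s2 MISS; vc=[]
#2 0x40→b16/s0 MISS; vc=[8]
#3 0x38→b14/s2 MISS; vc=[8,18]
#4 0x49→b18/s2 VC-HIT; vc=[8,14]
#5 0x20→b8/s0 VC-HIT; vc=[16,14]
#6 0x4a→b18/s2 L1-HIT; vc=[16,14]
#7 0x4a→b18/s2 L1-HIT; vc=[16,14]
#8 0x3a→b14/s2 VC-HIT; vc=[16,18]
#9 0x4b→b18/s2 VC-HIT; vc=[16,14]
#10 0x40→b16/s0 VC-HIT; vc=[8,14]
#11 0x49→b18/s2 L1-HIT; vc=[8,14]
#12 0x38→b14/s2 VC-HIT; vc=[8,18]

OUTCOME = VC-HIT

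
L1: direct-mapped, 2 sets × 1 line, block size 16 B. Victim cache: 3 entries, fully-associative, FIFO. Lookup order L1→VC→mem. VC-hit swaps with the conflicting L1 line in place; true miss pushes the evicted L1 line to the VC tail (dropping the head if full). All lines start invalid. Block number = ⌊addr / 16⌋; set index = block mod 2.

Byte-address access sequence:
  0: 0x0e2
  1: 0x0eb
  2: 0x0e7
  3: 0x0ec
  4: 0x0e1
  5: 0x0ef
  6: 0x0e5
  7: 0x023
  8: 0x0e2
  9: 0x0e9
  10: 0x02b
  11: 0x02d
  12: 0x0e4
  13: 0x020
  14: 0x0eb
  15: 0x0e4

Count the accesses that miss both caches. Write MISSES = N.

#0 0xe2→b14/s0 MISS; vc=[]
#1 0xeb→b14/s0 L1-HIT; vc=[]
#2 0xe7→b14/s0 L1-HIT; vc=[]
#3 0xec→b14/s0 L1-HIT; vc=[]
#4 0xe1→b14/s0 L1-HIT; vc=[]
#5 0xef→b14/s0 L1-HIT; vc=[]
#6 0xe5→b14/s0 L1-HIT; vc=[]
#7 0x23→b2/s0 MISS; vc=[14]
#8 0xe2→b14/s0 VC-HIT; vc=[2]
#9 0xe9→b14/s0 L1-HIT; vc=[2]
#10 0x2b→b2/s0 VC-HIT; vc=[14]
#11 0x2d→b2/s0 L1-HIT; vc=[14]
#12 0xe4→b14/s0 VC-HIT; vc=[2]
#13 0x20→b2/s0 VC-HIT; vc=[14]
#14 0xeb→b14/s0 VC-HIT; vc=[2]
#15 0xe4→b14/s0 L1-HIT; vc=[2]

MISSES = 2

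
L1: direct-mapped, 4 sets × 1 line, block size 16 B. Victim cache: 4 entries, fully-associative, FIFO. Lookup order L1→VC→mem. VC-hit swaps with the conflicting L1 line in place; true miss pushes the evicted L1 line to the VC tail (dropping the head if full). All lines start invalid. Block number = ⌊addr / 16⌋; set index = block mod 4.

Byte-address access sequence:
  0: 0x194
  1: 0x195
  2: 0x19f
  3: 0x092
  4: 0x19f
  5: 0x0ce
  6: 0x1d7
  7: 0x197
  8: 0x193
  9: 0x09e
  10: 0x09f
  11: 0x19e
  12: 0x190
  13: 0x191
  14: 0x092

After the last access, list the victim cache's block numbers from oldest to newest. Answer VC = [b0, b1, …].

#0 0x194→b25/s1 MISS; vc=[]
#1 0x195→b25/s1 L1-HIT; vc=[]
#2 0x19f→b25/s1 L1-HIT; vc=[]
#3 0x92→b9/s1 MISS; vc=[25]
#4 0x19f→b25/s1 VC-HIT; vc=[9]
#5 0xce→b12/s0 MISS; vc=[9]
#6 0x1d7→b29/s1 MISS; vc=[9,25]
#7 0x197→b25/s1 VC-HIT; vc=[9,29]
#8 0x193→b25/s1 L1-HIT; vc=[9,29]
#9 0x9e→b9/s1 VC-HIT; vc=[25,29]
#10 0x9f→b9/s1 L1-HIT; vc=[25,29]
#11 0x19e→b25/s1 VC-HIT; vc=[9,29]
#12 0x190→b25/s1 L1-HIT; vc=[9,29]
#13 0x191→b25/s1 L1-HIT; vc=[9,29]
#14 0x92→b9/s1 VC-HIT; vc=[25,29]

VC = [25, 29]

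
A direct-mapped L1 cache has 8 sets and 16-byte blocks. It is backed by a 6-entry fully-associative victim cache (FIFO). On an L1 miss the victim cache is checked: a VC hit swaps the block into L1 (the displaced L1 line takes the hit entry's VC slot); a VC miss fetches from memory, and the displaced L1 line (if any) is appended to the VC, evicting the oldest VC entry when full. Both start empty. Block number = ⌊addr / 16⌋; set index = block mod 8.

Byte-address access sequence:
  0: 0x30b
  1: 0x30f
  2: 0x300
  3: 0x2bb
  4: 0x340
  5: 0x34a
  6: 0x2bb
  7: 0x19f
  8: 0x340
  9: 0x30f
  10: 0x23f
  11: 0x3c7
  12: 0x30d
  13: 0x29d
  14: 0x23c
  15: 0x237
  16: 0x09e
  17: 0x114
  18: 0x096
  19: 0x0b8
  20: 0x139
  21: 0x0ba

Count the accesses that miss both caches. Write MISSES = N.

MISSES = 11

  [0] addr=0x30b blk=48 s=0: MISS | VC []
  [1] addr=0x30f blk=48 s=0: L1-HIT | VC []
  [2] addr=0x300 blk=48 s=0: L1-HIT | VC []
  [3] addr=0x2bb blk=43 s=3: MISS | VC []
  [4] addr=0x340 blk=52 s=4: MISS | VC []
  [5] addr=0x34a blk=52 s=4: L1-HIT | VC []
  [6] addr=0x2bb blk=43 s=3: L1-HIT | VC []
  [7] addr=0x19f blk=25 s=1: MISS | VC []
  [8] addr=0x340 blk=52 s=4: L1-HIT | VC []
  [9] addr=0x30f blk=48 s=0: L1-HIT | VC []
  [10] addr=0x23f blk=35 s=3: MISS | VC [43]
  [11] addr=0x3c7 blk=60 s=4: MISS | VC [43, 52]
  [12] addr=0x30d blk=48 s=0: L1-HIT | VC [43, 52]
  [13] addr=0x29d blk=41 s=1: MISS | VC [43, 52, 25]
  [14] addr=0x23c blk=35 s=3: L1-HIT | VC [43, 52, 25]
  [15] addr=0x237 blk=35 s=3: L1-HIT | VC [43, 52, 25]
  [16] addr=0x9e blk=9 s=1: MISS | VC [43, 52, 25, 41]
  [17] addr=0x114 blk=17 s=1: MISS | VC [43, 52, 25, 41, 9]
  [18] addr=0x96 blk=9 s=1: VC-HIT | VC [43, 52, 25, 41, 17]
  [19] addr=0xb8 blk=11 s=3: MISS | VC [43, 52, 25, 41, 17, 35]
  [20] addr=0x139 blk=19 s=3: MISS | VC [52, 25, 41, 17, 35, 11]
  [21] addr=0xba blk=11 s=3: VC-HIT | VC [52, 25, 41, 17, 35, 19]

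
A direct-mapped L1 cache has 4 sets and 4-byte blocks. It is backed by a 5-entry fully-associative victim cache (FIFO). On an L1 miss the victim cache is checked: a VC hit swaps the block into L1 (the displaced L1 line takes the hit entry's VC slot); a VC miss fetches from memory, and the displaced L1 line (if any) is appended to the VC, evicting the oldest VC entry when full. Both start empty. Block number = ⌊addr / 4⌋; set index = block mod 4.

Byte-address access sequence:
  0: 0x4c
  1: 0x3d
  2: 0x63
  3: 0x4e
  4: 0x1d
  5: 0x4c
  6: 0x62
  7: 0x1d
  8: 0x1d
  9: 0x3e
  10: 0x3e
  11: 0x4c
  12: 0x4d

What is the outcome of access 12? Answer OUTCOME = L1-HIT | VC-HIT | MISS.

OUTCOME = L1-HIT

0: 0x4c (blk 19, set 3) → MISS  vc=[]
1: 0x3d (blk 15, set 3) → MISS  vc=[19]
2: 0x63 (blk 24, set 0) → MISS  vc=[19]
3: 0x4e (blk 19, set 3) → VC-HIT  vc=[15]
4: 0x1d (blk 7, set 3) → MISS  vc=[15, 19]
5: 0x4c (blk 19, set 3) → VC-HIT  vc=[15, 7]
6: 0x62 (blk 24, set 0) → L1-HIT  vc=[15, 7]
7: 0x1d (blk 7, set 3) → VC-HIT  vc=[15, 19]
8: 0x1d (blk 7, set 3) → L1-HIT  vc=[15, 19]
9: 0x3e (blk 15, set 3) → VC-HIT  vc=[7, 19]
10: 0x3e (blk 15, set 3) → L1-HIT  vc=[7, 19]
11: 0x4c (blk 19, set 3) → VC-HIT  vc=[7, 15]
12: 0x4d (blk 19, set 3) → L1-HIT  vc=[7, 15]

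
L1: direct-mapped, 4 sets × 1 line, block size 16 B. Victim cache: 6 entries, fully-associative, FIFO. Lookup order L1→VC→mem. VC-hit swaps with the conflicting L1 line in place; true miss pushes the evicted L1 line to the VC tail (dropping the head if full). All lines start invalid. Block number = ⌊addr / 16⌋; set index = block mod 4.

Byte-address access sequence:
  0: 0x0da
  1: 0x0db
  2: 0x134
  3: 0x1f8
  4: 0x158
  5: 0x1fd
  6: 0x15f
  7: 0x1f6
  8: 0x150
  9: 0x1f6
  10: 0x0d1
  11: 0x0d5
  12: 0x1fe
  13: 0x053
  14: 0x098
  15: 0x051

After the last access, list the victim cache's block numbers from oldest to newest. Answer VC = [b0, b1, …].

#0 0xda→b13/s1 MISS; vc=[]
#1 0xdb→b13/s1 L1-HIT; vc=[]
#2 0x134→b19/s3 MISS; vc=[]
#3 0x1f8→b31/s3 MISS; vc=[19]
#4 0x158→b21/s1 MISS; vc=[19,13]
#5 0x1fd→b31/s3 L1-HIT; vc=[19,13]
#6 0x15f→b21/s1 L1-HIT; vc=[19,13]
#7 0x1f6→b31/s3 L1-HIT; vc=[19,13]
#8 0x150→b21/s1 L1-HIT; vc=[19,13]
#9 0x1f6→b31/s3 L1-HIT; vc=[19,13]
#10 0xd1→b13/s1 VC-HIT; vc=[19,21]
#11 0xd5→b13/s1 L1-HIT; vc=[19,21]
#12 0x1fe→b31/s3 L1-HIT; vc=[19,21]
#13 0x53→b5/s1 MISS; vc=[19,21,13]
#14 0x98→b9/s1 MISS; vc=[19,21,13,5]
#15 0x51→b5/s1 VC-HIT; vc=[19,21,13,9]

VC = [19, 21, 13, 9]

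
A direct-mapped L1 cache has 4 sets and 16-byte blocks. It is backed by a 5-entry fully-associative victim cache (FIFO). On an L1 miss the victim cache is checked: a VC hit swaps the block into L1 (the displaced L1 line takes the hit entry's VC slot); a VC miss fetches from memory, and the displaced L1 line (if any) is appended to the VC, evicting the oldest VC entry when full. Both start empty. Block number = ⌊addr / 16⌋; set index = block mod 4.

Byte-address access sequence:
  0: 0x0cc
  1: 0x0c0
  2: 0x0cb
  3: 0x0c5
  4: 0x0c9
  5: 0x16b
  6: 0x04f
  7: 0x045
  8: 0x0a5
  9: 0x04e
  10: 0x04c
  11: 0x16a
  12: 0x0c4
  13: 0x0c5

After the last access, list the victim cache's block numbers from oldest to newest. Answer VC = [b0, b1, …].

VC = [4, 10]

  [0] addr=0xcc blk=12 s=0: MISS | VC []
  [1] addr=0xc0 blk=12 s=0: L1-HIT | VC []
  [2] addr=0xcb blk=12 s=0: L1-HIT | VC []
  [3] addr=0xc5 blk=12 s=0: L1-HIT | VC []
  [4] addr=0xc9 blk=12 s=0: L1-HIT | VC []
  [5] addr=0x16b blk=22 s=2: MISS | VC []
  [6] addr=0x4f blk=4 s=0: MISS | VC [12]
  [7] addr=0x45 blk=4 s=0: L1-HIT | VC [12]
  [8] addr=0xa5 blk=10 s=2: MISS | VC [12, 22]
  [9] addr=0x4e blk=4 s=0: L1-HIT | VC [12, 22]
  [10] addr=0x4c blk=4 s=0: L1-HIT | VC [12, 22]
  [11] addr=0x16a blk=22 s=2: VC-HIT | VC [12, 10]
  [12] addr=0xc4 blk=12 s=0: VC-HIT | VC [4, 10]
  [13] addr=0xc5 blk=12 s=0: L1-HIT | VC [4, 10]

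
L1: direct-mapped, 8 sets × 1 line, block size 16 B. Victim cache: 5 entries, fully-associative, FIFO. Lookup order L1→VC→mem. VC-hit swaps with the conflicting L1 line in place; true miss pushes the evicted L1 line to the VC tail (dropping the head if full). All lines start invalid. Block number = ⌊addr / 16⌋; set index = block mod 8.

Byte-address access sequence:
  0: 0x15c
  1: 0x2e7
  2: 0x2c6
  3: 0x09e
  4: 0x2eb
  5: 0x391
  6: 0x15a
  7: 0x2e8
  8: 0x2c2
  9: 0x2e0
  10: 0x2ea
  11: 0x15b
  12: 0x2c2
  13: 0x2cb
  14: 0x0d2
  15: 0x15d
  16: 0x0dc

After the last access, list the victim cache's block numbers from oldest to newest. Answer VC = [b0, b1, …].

#0 0x15c→b21/s5 MISS; vc=[]
#1 0x2e7→b46/s6 MISS; vc=[]
#2 0x2c6→b44/s4 MISS; vc=[]
#3 0x9e→b9/s1 MISS; vc=[]
#4 0x2eb→b46/s6 L1-HIT; vc=[]
#5 0x391→b57/s1 MISS; vc=[9]
#6 0x15a→b21/s5 L1-HIT; vc=[9]
#7 0x2e8→b46/s6 L1-HIT; vc=[9]
#8 0x2c2→b44/s4 L1-HIT; vc=[9]
#9 0x2e0→b46/s6 L1-HIT; vc=[9]
#10 0x2ea→b46/s6 L1-HIT; vc=[9]
#11 0x15b→b21/s5 L1-HIT; vc=[9]
#12 0x2c2→b44/s4 L1-HIT; vc=[9]
#13 0x2cb→b44/s4 L1-HIT; vc=[9]
#14 0xd2→b13/s5 MISS; vc=[9,21]
#15 0x15d→b21/s5 VC-HIT; vc=[9,13]
#16 0xdc→b13/s5 VC-HIT; vc=[9,21]

VC = [9, 21]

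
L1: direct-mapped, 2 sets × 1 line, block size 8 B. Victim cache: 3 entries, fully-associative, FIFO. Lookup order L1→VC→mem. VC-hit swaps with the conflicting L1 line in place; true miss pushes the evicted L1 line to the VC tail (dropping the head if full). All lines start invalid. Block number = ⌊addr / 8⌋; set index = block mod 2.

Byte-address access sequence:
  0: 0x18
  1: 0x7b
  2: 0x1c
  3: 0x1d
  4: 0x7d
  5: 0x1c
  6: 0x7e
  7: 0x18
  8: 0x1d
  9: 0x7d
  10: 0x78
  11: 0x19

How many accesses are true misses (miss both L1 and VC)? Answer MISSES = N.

MISSES = 2

0: 0x18 (blk 3, set 1) → MISS  vc=[]
1: 0x7b (blk 15, set 1) → MISS  vc=[3]
2: 0x1c (blk 3, set 1) → VC-HIT  vc=[15]
3: 0x1d (blk 3, set 1) → L1-HIT  vc=[15]
4: 0x7d (blk 15, set 1) → VC-HIT  vc=[3]
5: 0x1c (blk 3, set 1) → VC-HIT  vc=[15]
6: 0x7e (blk 15, set 1) → VC-HIT  vc=[3]
7: 0x18 (blk 3, set 1) → VC-HIT  vc=[15]
8: 0x1d (blk 3, set 1) → L1-HIT  vc=[15]
9: 0x7d (blk 15, set 1) → VC-HIT  vc=[3]
10: 0x78 (blk 15, set 1) → L1-HIT  vc=[3]
11: 0x19 (blk 3, set 1) → VC-HIT  vc=[15]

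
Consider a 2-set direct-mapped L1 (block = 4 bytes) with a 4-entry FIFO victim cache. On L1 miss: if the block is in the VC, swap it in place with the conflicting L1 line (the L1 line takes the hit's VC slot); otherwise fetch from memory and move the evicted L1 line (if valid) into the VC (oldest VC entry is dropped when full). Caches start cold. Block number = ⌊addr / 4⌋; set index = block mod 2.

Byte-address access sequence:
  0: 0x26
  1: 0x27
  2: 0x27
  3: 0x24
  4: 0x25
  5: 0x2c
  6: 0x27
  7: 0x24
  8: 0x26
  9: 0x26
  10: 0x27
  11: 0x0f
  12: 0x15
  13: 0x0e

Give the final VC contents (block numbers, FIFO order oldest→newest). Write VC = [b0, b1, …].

0: 0x26 (blk 9, set 1) → MISS  vc=[]
1: 0x27 (blk 9, set 1) → L1-HIT  vc=[]
2: 0x27 (blk 9, set 1) → L1-HIT  vc=[]
3: 0x24 (blk 9, set 1) → L1-HIT  vc=[]
4: 0x25 (blk 9, set 1) → L1-HIT  vc=[]
5: 0x2c (blk 11, set 1) → MISS  vc=[9]
6: 0x27 (blk 9, set 1) → VC-HIT  vc=[11]
7: 0x24 (blk 9, set 1) → L1-HIT  vc=[11]
8: 0x26 (blk 9, set 1) → L1-HIT  vc=[11]
9: 0x26 (blk 9, set 1) → L1-HIT  vc=[11]
10: 0x27 (blk 9, set 1) → L1-HIT  vc=[11]
11: 0xf (blk 3, set 1) → MISS  vc=[11, 9]
12: 0x15 (blk 5, set 1) → MISS  vc=[11, 9, 3]
13: 0xe (blk 3, set 1) → VC-HIT  vc=[11, 9, 5]

VC = [11, 9, 5]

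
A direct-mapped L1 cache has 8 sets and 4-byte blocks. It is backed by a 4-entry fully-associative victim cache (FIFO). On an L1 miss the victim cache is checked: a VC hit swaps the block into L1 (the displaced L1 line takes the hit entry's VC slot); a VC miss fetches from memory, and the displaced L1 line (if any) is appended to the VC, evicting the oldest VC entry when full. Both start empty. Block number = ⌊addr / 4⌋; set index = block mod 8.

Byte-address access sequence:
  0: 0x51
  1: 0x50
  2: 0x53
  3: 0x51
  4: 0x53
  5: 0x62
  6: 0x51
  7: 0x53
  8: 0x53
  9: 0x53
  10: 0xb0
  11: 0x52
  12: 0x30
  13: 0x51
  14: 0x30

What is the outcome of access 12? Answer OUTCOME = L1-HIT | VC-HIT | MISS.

0: 0x51 (blk 20, set 4) → MISS  vc=[]
1: 0x50 (blk 20, set 4) → L1-HIT  vc=[]
2: 0x53 (blk 20, set 4) → L1-HIT  vc=[]
3: 0x51 (blk 20, set 4) → L1-HIT  vc=[]
4: 0x53 (blk 20, set 4) → L1-HIT  vc=[]
5: 0x62 (blk 24, set 0) → MISS  vc=[]
6: 0x51 (blk 20, set 4) → L1-HIT  vc=[]
7: 0x53 (blk 20, set 4) → L1-HIT  vc=[]
8: 0x53 (blk 20, set 4) → L1-HIT  vc=[]
9: 0x53 (blk 20, set 4) → L1-HIT  vc=[]
10: 0xb0 (blk 44, set 4) → MISS  vc=[20]
11: 0x52 (blk 20, set 4) → VC-HIT  vc=[44]
12: 0x30 (blk 12, set 4) → MISS  vc=[44, 20]
13: 0x51 (blk 20, set 4) → VC-HIT  vc=[44, 12]
14: 0x30 (blk 12, set 4) → VC-HIT  vc=[44, 20]

OUTCOME = MISS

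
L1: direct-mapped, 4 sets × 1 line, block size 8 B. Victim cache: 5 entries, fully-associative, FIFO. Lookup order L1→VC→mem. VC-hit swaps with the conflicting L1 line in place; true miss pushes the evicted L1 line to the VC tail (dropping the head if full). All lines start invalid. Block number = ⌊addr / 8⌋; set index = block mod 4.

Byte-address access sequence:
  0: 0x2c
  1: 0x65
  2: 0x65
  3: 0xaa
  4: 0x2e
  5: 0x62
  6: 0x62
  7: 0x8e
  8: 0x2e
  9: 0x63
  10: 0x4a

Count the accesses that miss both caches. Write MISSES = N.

#0 0x2c→b5/s1 MISS; vc=[]
#1 0x65→b12/s0 MISS; vc=[]
#2 0x65→b12/s0 L1-HIT; vc=[]
#3 0xaa→b21/s1 MISS; vc=[5]
#4 0x2e→b5/s1 VC-HIT; vc=[21]
#5 0x62→b12/s0 L1-HIT; vc=[21]
#6 0x62→b12/s0 L1-HIT; vc=[21]
#7 0x8e→b17/s1 MISS; vc=[21,5]
#8 0x2e→b5/s1 VC-HIT; vc=[21,17]
#9 0x63→b12/s0 L1-HIT; vc=[21,17]
#10 0x4a→b9/s1 MISS; vc=[21,17,5]

MISSES = 5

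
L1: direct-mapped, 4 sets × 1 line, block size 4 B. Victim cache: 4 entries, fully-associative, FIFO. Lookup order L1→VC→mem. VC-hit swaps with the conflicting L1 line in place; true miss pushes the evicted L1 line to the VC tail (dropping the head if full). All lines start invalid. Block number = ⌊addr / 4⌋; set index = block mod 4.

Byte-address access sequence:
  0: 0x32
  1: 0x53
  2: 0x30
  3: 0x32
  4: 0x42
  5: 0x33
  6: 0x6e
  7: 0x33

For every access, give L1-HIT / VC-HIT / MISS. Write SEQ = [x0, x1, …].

  [0] addr=0x32 blk=12 s=0: MISS | VC []
  [1] addr=0x53 blk=20 s=0: MISS | VC [12]
  [2] addr=0x30 blk=12 s=0: VC-HIT | VC [20]
  [3] addr=0x32 blk=12 s=0: L1-HIT | VC [20]
  [4] addr=0x42 blk=16 s=0: MISS | VC [20, 12]
  [5] addr=0x33 blk=12 s=0: VC-HIT | VC [20, 16]
  [6] addr=0x6e blk=27 s=3: MISS | VC [20, 16]
  [7] addr=0x33 blk=12 s=0: L1-HIT | VC [20, 16]

SEQ = [MISS, MISS, VC-HIT, L1-HIT, MISS, VC-HIT, MISS, L1-HIT]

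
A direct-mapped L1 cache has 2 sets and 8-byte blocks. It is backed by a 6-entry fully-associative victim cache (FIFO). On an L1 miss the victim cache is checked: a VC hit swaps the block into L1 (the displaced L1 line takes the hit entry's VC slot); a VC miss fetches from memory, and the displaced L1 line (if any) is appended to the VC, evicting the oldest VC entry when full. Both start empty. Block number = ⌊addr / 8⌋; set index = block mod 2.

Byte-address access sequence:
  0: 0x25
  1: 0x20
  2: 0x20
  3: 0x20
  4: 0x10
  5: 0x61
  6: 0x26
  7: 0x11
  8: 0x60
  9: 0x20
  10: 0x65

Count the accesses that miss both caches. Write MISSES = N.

MISSES = 3

0: 0x25 (blk 4, set 0) → MISS  vc=[]
1: 0x20 (blk 4, set 0) → L1-HIT  vc=[]
2: 0x20 (blk 4, set 0) → L1-HIT  vc=[]
3: 0x20 (blk 4, set 0) → L1-HIT  vc=[]
4: 0x10 (blk 2, set 0) → MISS  vc=[4]
5: 0x61 (blk 12, set 0) → MISS  vc=[4, 2]
6: 0x26 (blk 4, set 0) → VC-HIT  vc=[12, 2]
7: 0x11 (blk 2, set 0) → VC-HIT  vc=[12, 4]
8: 0x60 (blk 12, set 0) → VC-HIT  vc=[2, 4]
9: 0x20 (blk 4, set 0) → VC-HIT  vc=[2, 12]
10: 0x65 (blk 12, set 0) → VC-HIT  vc=[2, 4]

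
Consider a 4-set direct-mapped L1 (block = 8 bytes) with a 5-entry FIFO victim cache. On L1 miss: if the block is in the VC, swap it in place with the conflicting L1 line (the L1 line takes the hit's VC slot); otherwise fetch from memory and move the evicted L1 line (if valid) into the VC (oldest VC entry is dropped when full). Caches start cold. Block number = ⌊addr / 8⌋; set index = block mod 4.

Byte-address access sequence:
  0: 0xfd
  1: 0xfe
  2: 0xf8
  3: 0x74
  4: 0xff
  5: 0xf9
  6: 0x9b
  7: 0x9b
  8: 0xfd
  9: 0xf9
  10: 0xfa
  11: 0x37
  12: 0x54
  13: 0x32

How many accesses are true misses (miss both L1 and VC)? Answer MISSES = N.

MISSES = 5

  [0] addr=0xfd blk=31 s=3: MISS | VC []
  [1] addr=0xfe blk=31 s=3: L1-HIT | VC []
  [2] addr=0xf8 blk=31 s=3: L1-HIT | VC []
  [3] addr=0x74 blk=14 s=2: MISS | VC []
  [4] addr=0xff blk=31 s=3: L1-HIT | VC []
  [5] addr=0xf9 blk=31 s=3: L1-HIT | VC []
  [6] addr=0x9b blk=19 s=3: MISS | VC [31]
  [7] addr=0x9b blk=19 s=3: L1-HIT | VC [31]
  [8] addr=0xfd blk=31 s=3: VC-HIT | VC [19]
  [9] addr=0xf9 blk=31 s=3: L1-HIT | VC [19]
  [10] addr=0xfa blk=31 s=3: L1-HIT | VC [19]
  [11] addr=0x37 blk=6 s=2: MISS | VC [19, 14]
  [12] addr=0x54 blk=10 s=2: MISS | VC [19, 14, 6]
  [13] addr=0x32 blk=6 s=2: VC-HIT | VC [19, 14, 10]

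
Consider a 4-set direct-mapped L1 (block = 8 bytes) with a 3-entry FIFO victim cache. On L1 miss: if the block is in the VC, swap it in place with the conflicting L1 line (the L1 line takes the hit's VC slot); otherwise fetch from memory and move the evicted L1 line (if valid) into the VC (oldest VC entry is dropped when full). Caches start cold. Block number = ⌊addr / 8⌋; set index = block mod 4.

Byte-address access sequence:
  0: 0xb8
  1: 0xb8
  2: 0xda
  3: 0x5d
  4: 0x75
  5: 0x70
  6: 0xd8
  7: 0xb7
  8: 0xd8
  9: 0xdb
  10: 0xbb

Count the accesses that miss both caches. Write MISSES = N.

#0 0xb8→b23/s3 MISS; vc=[]
#1 0xb8→b23/s3 L1-HIT; vc=[]
#2 0xda→b27/s3 MISS; vc=[23]
#3 0x5d→b11/s3 MISS; vc=[23,27]
#4 0x75→b14/s2 MISS; vc=[23,27]
#5 0x70→b14/s2 L1-HIT; vc=[23,27]
#6 0xd8→b27/s3 VC-HIT; vc=[23,11]
#7 0xb7→b22/s2 MISS; vc=[23,11,14]
#8 0xd8→b27/s3 L1-HIT; vc=[23,11,14]
#9 0xdb→b27/s3 L1-HIT; vc=[23,11,14]
#10 0xbb→b23/s3 VC-HIT; vc=[27,11,14]

MISSES = 5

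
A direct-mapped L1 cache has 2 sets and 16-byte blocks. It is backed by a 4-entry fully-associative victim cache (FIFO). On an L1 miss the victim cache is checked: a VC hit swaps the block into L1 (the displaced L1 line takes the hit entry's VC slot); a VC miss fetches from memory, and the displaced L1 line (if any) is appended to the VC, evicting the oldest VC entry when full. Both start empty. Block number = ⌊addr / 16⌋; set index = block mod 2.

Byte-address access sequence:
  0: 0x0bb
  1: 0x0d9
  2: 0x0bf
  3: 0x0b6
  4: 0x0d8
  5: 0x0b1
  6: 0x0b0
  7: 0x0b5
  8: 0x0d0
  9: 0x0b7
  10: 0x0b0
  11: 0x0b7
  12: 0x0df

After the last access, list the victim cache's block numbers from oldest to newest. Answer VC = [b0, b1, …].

#0 0xbb→b11/s1 MISS; vc=[]
#1 0xd9→b13/s1 MISS; vc=[11]
#2 0xbf→b11/s1 VC-HIT; vc=[13]
#3 0xb6→b11/s1 L1-HIT; vc=[13]
#4 0xd8→b13/s1 VC-HIT; vc=[11]
#5 0xb1→b11/s1 VC-HIT; vc=[13]
#6 0xb0→b11/s1 L1-HIT; vc=[13]
#7 0xb5→b11/s1 L1-HIT; vc=[13]
#8 0xd0→b13/s1 VC-HIT; vc=[11]
#9 0xb7→b11/s1 VC-HIT; vc=[13]
#10 0xb0→b11/s1 L1-HIT; vc=[13]
#11 0xb7→b11/s1 L1-HIT; vc=[13]
#12 0xdf→b13/s1 VC-HIT; vc=[11]

VC = [11]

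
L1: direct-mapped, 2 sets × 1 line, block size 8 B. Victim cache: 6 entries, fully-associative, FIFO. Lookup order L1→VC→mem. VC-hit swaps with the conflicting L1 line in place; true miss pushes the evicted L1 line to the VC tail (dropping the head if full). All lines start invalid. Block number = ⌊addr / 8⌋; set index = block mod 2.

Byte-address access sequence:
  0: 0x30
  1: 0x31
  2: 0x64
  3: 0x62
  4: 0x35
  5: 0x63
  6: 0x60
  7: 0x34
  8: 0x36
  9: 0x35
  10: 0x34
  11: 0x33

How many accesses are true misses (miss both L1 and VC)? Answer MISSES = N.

#0 0x30→b6/s0 MISS; vc=[]
#1 0x31→b6/s0 L1-HIT; vc=[]
#2 0x64→b12/s0 MISS; vc=[6]
#3 0x62→b12/s0 L1-HIT; vc=[6]
#4 0x35→b6/s0 VC-HIT; vc=[12]
#5 0x63→b12/s0 VC-HIT; vc=[6]
#6 0x60→b12/s0 L1-HIT; vc=[6]
#7 0x34→b6/s0 VC-HIT; vc=[12]
#8 0x36→b6/s0 L1-HIT; vc=[12]
#9 0x35→b6/s0 L1-HIT; vc=[12]
#10 0x34→b6/s0 L1-HIT; vc=[12]
#11 0x33→b6/s0 L1-HIT; vc=[12]

MISSES = 2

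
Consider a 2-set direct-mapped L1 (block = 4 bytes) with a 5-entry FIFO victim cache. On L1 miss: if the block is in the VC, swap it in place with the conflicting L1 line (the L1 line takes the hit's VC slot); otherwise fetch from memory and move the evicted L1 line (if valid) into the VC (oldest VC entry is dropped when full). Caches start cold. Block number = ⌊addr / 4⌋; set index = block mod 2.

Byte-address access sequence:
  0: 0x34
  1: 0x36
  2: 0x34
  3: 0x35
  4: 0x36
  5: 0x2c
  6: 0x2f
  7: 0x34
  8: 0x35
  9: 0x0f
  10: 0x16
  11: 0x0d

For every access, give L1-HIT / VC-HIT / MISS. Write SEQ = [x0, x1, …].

SEQ = [MISS, L1-HIT, L1-HIT, L1-HIT, L1-HIT, MISS, L1-HIT, VC-HIT, L1-HIT, MISS, MISS, VC-HIT]

  [0] addr=0x34 blk=13 s=1: MISS | VC []
  [1] addr=0x36 blk=13 s=1: L1-HIT | VC []
  [2] addr=0x34 blk=13 s=1: L1-HIT | VC []
  [3] addr=0x35 blk=13 s=1: L1-HIT | VC []
  [4] addr=0x36 blk=13 s=1: L1-HIT | VC []
  [5] addr=0x2c blk=11 s=1: MISS | VC [13]
  [6] addr=0x2f blk=11 s=1: L1-HIT | VC [13]
  [7] addr=0x34 blk=13 s=1: VC-HIT | VC [11]
  [8] addr=0x35 blk=13 s=1: L1-HIT | VC [11]
  [9] addr=0xf blk=3 s=1: MISS | VC [11, 13]
  [10] addr=0x16 blk=5 s=1: MISS | VC [11, 13, 3]
  [11] addr=0xd blk=3 s=1: VC-HIT | VC [11, 13, 5]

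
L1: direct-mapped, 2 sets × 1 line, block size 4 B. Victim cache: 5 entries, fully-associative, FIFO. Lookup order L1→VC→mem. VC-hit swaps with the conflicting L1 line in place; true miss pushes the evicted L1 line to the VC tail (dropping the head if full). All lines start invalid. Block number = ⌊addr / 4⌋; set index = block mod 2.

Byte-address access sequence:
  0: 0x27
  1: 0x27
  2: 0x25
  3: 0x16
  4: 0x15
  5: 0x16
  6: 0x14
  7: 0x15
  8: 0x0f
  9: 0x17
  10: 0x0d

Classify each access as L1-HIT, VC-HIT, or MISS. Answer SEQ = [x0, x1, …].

SEQ = [MISS, L1-HIT, L1-HIT, MISS, L1-HIT, L1-HIT, L1-HIT, L1-HIT, MISS, VC-HIT, VC-HIT]

0: 0x27 (blk 9, set 1) → MISS  vc=[]
1: 0x27 (blk 9, set 1) → L1-HIT  vc=[]
2: 0x25 (blk 9, set 1) → L1-HIT  vc=[]
3: 0x16 (blk 5, set 1) → MISS  vc=[9]
4: 0x15 (blk 5, set 1) → L1-HIT  vc=[9]
5: 0x16 (blk 5, set 1) → L1-HIT  vc=[9]
6: 0x14 (blk 5, set 1) → L1-HIT  vc=[9]
7: 0x15 (blk 5, set 1) → L1-HIT  vc=[9]
8: 0xf (blk 3, set 1) → MISS  vc=[9, 5]
9: 0x17 (blk 5, set 1) → VC-HIT  vc=[9, 3]
10: 0xd (blk 3, set 1) → VC-HIT  vc=[9, 5]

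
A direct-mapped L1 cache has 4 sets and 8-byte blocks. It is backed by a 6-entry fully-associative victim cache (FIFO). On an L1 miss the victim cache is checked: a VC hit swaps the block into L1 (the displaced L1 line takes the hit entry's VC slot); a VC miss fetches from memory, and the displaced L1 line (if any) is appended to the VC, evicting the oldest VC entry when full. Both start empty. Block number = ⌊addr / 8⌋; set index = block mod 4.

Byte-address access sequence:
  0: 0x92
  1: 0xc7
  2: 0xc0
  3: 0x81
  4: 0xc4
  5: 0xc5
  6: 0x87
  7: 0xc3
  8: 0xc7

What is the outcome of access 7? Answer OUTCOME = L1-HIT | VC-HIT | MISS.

  [0] addr=0x92 blk=18 s=2: MISS | VC []
  [1] addr=0xc7 blk=24 s=0: MISS | VC []
  [2] addr=0xc0 blk=24 s=0: L1-HIT | VC []
  [3] addr=0x81 blk=16 s=0: MISS | VC [24]
  [4] addr=0xc4 blk=24 s=0: VC-HIT | VC [16]
  [5] addr=0xc5 blk=24 s=0: L1-HIT | VC [16]
  [6] addr=0x87 blk=16 s=0: VC-HIT | VC [24]
  [7] addr=0xc3 blk=24 s=0: VC-HIT | VC [16]
  [8] addr=0xc7 blk=24 s=0: L1-HIT | VC [16]

OUTCOME = VC-HIT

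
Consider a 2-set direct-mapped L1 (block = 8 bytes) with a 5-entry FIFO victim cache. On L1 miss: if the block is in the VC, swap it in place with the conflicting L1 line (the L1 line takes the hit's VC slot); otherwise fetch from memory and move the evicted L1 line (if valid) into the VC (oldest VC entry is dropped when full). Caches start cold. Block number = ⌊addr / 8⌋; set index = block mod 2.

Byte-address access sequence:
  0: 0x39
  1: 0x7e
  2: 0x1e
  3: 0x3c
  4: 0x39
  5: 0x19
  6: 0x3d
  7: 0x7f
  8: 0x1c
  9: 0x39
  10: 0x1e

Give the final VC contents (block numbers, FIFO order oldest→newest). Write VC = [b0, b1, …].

0: 0x39 (blk 7, set 1) → MISS  vc=[]
1: 0x7e (blk 15, set 1) → MISS  vc=[7]
2: 0x1e (blk 3, set 1) → MISS  vc=[7, 15]
3: 0x3c (blk 7, set 1) → VC-HIT  vc=[3, 15]
4: 0x39 (blk 7, set 1) → L1-HIT  vc=[3, 15]
5: 0x19 (blk 3, set 1) → VC-HIT  vc=[7, 15]
6: 0x3d (blk 7, set 1) → VC-HIT  vc=[3, 15]
7: 0x7f (blk 15, set 1) → VC-HIT  vc=[3, 7]
8: 0x1c (blk 3, set 1) → VC-HIT  vc=[15, 7]
9: 0x39 (blk 7, set 1) → VC-HIT  vc=[15, 3]
10: 0x1e (blk 3, set 1) → VC-HIT  vc=[15, 7]

VC = [15, 7]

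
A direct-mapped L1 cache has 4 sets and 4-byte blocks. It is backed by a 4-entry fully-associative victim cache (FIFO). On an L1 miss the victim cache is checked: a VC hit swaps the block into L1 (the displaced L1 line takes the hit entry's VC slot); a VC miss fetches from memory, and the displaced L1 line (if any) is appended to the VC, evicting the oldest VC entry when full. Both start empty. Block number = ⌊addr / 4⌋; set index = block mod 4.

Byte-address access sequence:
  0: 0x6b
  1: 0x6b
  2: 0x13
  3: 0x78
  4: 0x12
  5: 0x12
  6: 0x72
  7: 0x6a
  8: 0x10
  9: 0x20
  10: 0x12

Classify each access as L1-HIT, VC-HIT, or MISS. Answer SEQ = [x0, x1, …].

0: 0x6b (blk 26, set 2) → MISS  vc=[]
1: 0x6b (blk 26, set 2) → L1-HIT  vc=[]
2: 0x13 (blk 4, set 0) → MISS  vc=[]
3: 0x78 (blk 30, set 2) → MISS  vc=[26]
4: 0x12 (blk 4, set 0) → L1-HIT  vc=[26]
5: 0x12 (blk 4, set 0) → L1-HIT  vc=[26]
6: 0x72 (blk 28, set 0) → MISS  vc=[26, 4]
7: 0x6a (blk 26, set 2) → VC-HIT  vc=[30, 4]
8: 0x10 (blk 4, set 0) → VC-HIT  vc=[30, 28]
9: 0x20 (blk 8, set 0) → MISS  vc=[30, 28, 4]
10: 0x12 (blk 4, set 0) → VC-HIT  vc=[30, 28, 8]

SEQ = [MISS, L1-HIT, MISS, MISS, L1-HIT, L1-HIT, MISS, VC-HIT, VC-HIT, MISS, VC-HIT]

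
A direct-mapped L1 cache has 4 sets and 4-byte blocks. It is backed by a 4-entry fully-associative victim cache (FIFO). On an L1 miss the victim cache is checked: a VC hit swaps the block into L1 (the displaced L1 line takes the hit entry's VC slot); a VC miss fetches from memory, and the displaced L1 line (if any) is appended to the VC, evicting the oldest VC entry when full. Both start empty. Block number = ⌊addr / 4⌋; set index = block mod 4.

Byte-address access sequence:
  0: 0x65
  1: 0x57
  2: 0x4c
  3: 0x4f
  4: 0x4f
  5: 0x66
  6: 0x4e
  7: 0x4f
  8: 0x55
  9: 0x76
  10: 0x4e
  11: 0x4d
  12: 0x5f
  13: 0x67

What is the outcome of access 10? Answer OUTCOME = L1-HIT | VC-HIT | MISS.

OUTCOME = L1-HIT

#0 0x65→b25/s1 MISS; vc=[]
#1 0x57→b21/s1 MISS; vc=[25]
#2 0x4c→b19/s3 MISS; vc=[25]
#3 0x4f→b19/s3 L1-HIT; vc=[25]
#4 0x4f→b19/s3 L1-HIT; vc=[25]
#5 0x66→b25/s1 VC-HIT; vc=[21]
#6 0x4e→b19/s3 L1-HIT; vc=[21]
#7 0x4f→b19/s3 L1-HIT; vc=[21]
#8 0x55→b21/s1 VC-HIT; vc=[25]
#9 0x76→b29/s1 MISS; vc=[25,21]
#10 0x4e→b19/s3 L1-HIT; vc=[25,21]
#11 0x4d→b19/s3 L1-HIT; vc=[25,21]
#12 0x5f→b23/s3 MISS; vc=[25,21,19]
#13 0x67→b25/s1 VC-HIT; vc=[29,21,19]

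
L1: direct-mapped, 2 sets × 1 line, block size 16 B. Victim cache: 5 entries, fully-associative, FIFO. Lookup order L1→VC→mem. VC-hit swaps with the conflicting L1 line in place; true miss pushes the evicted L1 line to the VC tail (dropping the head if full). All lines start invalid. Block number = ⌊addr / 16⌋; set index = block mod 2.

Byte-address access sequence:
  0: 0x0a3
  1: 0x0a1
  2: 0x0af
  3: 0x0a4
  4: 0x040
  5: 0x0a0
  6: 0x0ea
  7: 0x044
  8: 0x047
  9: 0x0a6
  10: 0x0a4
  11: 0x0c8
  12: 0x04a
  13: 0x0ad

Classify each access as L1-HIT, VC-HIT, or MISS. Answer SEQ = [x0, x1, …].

  [0] addr=0xa3 blk=10 s=0: MISS | VC []
  [1] addr=0xa1 blk=10 s=0: L1-HIT | VC []
  [2] addr=0xaf blk=10 s=0: L1-HIT | VC []
  [3] addr=0xa4 blk=10 s=0: L1-HIT | VC []
  [4] addr=0x40 blk=4 s=0: MISS | VC [10]
  [5] addr=0xa0 blk=10 s=0: VC-HIT | VC [4]
  [6] addr=0xea blk=14 s=0: MISS | VC [4, 10]
  [7] addr=0x44 blk=4 s=0: VC-HIT | VC [14, 10]
  [8] addr=0x47 blk=4 s=0: L1-HIT | VC [14, 10]
  [9] addr=0xa6 blk=10 s=0: VC-HIT | VC [14, 4]
  [10] addr=0xa4 blk=10 s=0: L1-HIT | VC [14, 4]
  [11] addr=0xc8 blk=12 s=0: MISS | VC [14, 4, 10]
  [12] addr=0x4a blk=4 s=0: VC-HIT | VC [14, 12, 10]
  [13] addr=0xad blk=10 s=0: VC-HIT | VC [14, 12, 4]

SEQ = [MISS, L1-HIT, L1-HIT, L1-HIT, MISS, VC-HIT, MISS, VC-HIT, L1-HIT, VC-HIT, L1-HIT, MISS, VC-HIT, VC-HIT]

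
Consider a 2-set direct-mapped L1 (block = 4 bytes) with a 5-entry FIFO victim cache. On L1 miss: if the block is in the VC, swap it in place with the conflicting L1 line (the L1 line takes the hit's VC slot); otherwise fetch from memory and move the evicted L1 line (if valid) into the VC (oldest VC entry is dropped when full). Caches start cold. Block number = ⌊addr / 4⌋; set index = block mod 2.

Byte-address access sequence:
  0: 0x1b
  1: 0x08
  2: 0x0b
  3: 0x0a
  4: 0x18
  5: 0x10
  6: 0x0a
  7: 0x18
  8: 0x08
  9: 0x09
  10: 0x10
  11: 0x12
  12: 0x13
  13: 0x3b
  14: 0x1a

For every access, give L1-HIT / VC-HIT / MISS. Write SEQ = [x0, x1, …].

0: 0x1b (blk 6, set 0) → MISS  vc=[]
1: 0x8 (blk 2, set 0) → MISS  vc=[6]
2: 0xb (blk 2, set 0) → L1-HIT  vc=[6]
3: 0xa (blk 2, set 0) → L1-HIT  vc=[6]
4: 0x18 (blk 6, set 0) → VC-HIT  vc=[2]
5: 0x10 (blk 4, set 0) → MISS  vc=[2, 6]
6: 0xa (blk 2, set 0) → VC-HIT  vc=[4, 6]
7: 0x18 (blk 6, set 0) → VC-HIT  vc=[4, 2]
8: 0x8 (blk 2, set 0) → VC-HIT  vc=[4, 6]
9: 0x9 (blk 2, set 0) → L1-HIT  vc=[4, 6]
10: 0x10 (blk 4, set 0) → VC-HIT  vc=[2, 6]
11: 0x12 (blk 4, set 0) → L1-HIT  vc=[2, 6]
12: 0x13 (blk 4, set 0) → L1-HIT  vc=[2, 6]
13: 0x3b (blk 14, set 0) → MISS  vc=[2, 6, 4]
14: 0x1a (blk 6, set 0) → VC-HIT  vc=[2, 14, 4]

SEQ = [MISS, MISS, L1-HIT, L1-HIT, VC-HIT, MISS, VC-HIT, VC-HIT, VC-HIT, L1-HIT, VC-HIT, L1-HIT, L1-HIT, MISS, VC-HIT]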